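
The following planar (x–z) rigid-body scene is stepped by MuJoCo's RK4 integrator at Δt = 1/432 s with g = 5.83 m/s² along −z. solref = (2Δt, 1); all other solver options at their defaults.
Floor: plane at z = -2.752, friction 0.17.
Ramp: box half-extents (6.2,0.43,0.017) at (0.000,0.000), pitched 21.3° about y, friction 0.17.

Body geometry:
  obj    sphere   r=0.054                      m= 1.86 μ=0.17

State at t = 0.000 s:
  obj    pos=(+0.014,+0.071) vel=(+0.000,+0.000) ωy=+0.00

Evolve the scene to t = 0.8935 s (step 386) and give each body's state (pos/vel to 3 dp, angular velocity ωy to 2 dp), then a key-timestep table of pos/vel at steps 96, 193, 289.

State at t = 0.8935 s:
  obj    pos=(+0.577,-0.149) vel=(+1.259,-0.491) ωy=+25.03

Key-timestep trajectory:
   step    t(s)  obj.x    obj.z    obj.vx   obj.vz 
     96  0.2222   +0.049  +0.057  +0.313  -0.122
    193  0.4468   +0.155  +0.016  +0.630  -0.246
    289  0.6690   +0.329  -0.052  +0.943  -0.368


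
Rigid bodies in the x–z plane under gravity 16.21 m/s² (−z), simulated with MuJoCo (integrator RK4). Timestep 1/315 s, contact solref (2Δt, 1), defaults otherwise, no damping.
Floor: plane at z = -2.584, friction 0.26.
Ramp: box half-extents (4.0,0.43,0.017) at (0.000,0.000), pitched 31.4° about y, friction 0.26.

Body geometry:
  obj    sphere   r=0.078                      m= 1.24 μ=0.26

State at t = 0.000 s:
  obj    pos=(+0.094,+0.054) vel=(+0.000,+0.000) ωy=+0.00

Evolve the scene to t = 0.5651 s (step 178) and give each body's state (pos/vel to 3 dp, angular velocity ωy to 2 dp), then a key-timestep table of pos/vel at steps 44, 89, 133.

State at t = 0.5651 s:
  obj    pos=(+0.916,-0.448) vel=(+2.910,-1.776) ωy=+43.69

Key-timestep trajectory:
   step    t(s)  obj.x    obj.z    obj.vx   obj.vz 
     44  0.1397   +0.144  +0.023  +0.720  -0.439
     89  0.2825   +0.300  -0.072  +1.455  -0.888
    133  0.4222   +0.553  -0.226  +2.174  -1.327


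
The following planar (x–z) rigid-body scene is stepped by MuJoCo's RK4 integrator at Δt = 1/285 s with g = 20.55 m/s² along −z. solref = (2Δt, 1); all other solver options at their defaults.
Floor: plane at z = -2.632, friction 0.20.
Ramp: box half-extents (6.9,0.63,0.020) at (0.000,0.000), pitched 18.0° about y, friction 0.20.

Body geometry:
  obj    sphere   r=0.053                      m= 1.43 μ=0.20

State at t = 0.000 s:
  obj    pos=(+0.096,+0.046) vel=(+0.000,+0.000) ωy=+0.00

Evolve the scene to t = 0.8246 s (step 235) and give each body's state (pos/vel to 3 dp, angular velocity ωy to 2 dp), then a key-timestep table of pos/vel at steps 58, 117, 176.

State at t = 0.8246 s:
  obj    pos=(+1.563,-0.431) vel=(+3.557,-1.156) ωy=+70.56

Key-timestep trajectory:
   step    t(s)  obj.x    obj.z    obj.vx   obj.vz 
     58  0.2035   +0.185  +0.017  +0.878  -0.285
    117  0.4105   +0.459  -0.073  +1.771  -0.575
    176  0.6175   +0.919  -0.222  +2.664  -0.866


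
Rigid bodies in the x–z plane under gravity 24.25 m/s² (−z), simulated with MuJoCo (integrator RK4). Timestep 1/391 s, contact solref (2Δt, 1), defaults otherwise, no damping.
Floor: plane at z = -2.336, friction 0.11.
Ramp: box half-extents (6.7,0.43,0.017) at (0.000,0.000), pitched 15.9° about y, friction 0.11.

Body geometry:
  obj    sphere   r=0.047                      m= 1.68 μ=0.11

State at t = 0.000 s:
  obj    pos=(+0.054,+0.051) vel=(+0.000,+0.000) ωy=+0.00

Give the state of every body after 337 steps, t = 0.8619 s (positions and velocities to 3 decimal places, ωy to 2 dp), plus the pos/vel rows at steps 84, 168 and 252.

State at t = 0.8619 s:
  obj    pos=(+1.749,-0.432) vel=(+3.934,-1.121) ωy=+87.01

Key-timestep trajectory:
   step    t(s)  obj.x    obj.z    obj.vx   obj.vz 
     84  0.2148   +0.159  +0.021  +0.981  -0.279
    168  0.4297   +0.475  -0.069  +1.961  -0.559
    252  0.6445   +1.002  -0.219  +2.942  -0.838


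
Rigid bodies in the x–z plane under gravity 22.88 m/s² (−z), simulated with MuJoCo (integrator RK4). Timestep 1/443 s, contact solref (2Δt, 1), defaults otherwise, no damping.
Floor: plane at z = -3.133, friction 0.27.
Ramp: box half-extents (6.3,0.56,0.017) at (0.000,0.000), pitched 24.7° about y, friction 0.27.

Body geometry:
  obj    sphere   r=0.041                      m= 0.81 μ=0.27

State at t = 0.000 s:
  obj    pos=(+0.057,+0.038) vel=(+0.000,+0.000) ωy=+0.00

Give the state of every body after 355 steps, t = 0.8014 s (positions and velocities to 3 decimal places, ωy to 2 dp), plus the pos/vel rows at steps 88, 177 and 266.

State at t = 0.8014 s:
  obj    pos=(+2.049,-0.879) vel=(+4.972,-2.287) ωy=+133.46

Key-timestep trajectory:
   step    t(s)  obj.x    obj.z    obj.vx   obj.vz 
     88  0.1986   +0.179  -0.019  +1.233  -0.567
    177  0.3995   +0.552  -0.190  +2.479  -1.140
    266  0.6005   +1.175  -0.477  +3.725  -1.714


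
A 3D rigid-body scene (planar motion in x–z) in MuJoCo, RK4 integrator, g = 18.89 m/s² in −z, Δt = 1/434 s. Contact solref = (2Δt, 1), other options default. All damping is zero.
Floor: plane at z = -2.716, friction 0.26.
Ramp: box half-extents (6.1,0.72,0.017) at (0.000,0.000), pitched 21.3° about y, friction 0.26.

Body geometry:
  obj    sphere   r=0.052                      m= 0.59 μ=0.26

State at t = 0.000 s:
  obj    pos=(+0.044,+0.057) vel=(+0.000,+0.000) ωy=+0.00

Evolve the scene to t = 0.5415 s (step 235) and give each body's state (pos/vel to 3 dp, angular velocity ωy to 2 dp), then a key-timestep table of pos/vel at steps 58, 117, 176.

State at t = 0.5415 s:
  obj    pos=(+0.713,-0.204) vel=(+2.473,-0.964) ωy=+51.03

Key-timestep trajectory:
   step    t(s)  obj.x    obj.z    obj.vx   obj.vz 
     58  0.1336   +0.085  +0.041  +0.610  -0.238
    117  0.2696   +0.210  -0.008  +1.231  -0.480
    176  0.4055   +0.420  -0.090  +1.852  -0.722


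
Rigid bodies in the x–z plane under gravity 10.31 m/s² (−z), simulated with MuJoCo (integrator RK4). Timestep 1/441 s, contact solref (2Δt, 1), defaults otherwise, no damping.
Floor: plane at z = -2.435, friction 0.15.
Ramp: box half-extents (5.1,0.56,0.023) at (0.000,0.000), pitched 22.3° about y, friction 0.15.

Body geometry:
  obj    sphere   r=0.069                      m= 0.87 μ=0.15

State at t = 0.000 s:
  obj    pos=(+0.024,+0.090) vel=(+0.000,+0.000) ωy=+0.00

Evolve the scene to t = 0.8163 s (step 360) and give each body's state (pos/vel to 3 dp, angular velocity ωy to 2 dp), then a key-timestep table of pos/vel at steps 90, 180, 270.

State at t = 0.8163 s:
  obj    pos=(+0.885,-0.264) vel=(+2.111,-0.866) ωy=+33.06

Key-timestep trajectory:
   step    t(s)  obj.x    obj.z    obj.vx   obj.vz 
     90  0.2041   +0.078  +0.068  +0.528  -0.216
    180  0.4082   +0.239  +0.001  +1.055  -0.433
    270  0.6122   +0.509  -0.109  +1.583  -0.649


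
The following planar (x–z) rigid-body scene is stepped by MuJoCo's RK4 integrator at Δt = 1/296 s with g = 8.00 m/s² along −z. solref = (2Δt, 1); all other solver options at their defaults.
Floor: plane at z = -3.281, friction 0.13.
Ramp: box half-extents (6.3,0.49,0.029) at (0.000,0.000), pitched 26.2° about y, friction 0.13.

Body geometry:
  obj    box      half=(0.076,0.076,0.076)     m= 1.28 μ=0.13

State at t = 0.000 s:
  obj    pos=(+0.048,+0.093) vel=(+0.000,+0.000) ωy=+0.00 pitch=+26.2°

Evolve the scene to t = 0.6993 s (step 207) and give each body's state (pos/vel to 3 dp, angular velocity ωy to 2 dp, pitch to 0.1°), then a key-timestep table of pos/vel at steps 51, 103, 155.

State at t = 0.6993 s:
  obj    pos=(+0.619,-0.187) vel=(+1.627,-0.815) ωy=+0.00 pitch=+26.2°

Key-timestep trajectory:
   step    t(s)  obj.x    obj.z    obj.vx   obj.vz 
     51  0.1723   +0.083  +0.076  +0.405  -0.189
    103  0.3480   +0.189  +0.024  +0.801  -0.430
    155  0.5236   +0.368  -0.064  +1.209  -0.638


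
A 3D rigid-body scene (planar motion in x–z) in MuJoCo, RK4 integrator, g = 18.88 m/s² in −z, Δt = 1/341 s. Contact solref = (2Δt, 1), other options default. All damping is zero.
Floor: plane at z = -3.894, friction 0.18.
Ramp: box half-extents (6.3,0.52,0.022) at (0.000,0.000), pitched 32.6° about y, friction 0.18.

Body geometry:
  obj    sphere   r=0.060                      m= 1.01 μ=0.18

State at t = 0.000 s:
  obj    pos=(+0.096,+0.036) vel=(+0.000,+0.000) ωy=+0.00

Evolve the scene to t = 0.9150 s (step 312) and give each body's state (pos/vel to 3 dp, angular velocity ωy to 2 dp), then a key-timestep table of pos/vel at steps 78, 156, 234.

State at t = 0.9150 s:
  obj    pos=(+2.674,-1.613) vel=(+5.635,-3.603) ωy=+109.08

Key-timestep trajectory:
   step    t(s)  obj.x    obj.z    obj.vx   obj.vz 
     78  0.2287   +0.257  -0.067  +1.411  -0.896
    156  0.4575   +0.741  -0.376  +2.820  -1.798
    234  0.6862   +1.546  -0.892  +4.229  -2.696


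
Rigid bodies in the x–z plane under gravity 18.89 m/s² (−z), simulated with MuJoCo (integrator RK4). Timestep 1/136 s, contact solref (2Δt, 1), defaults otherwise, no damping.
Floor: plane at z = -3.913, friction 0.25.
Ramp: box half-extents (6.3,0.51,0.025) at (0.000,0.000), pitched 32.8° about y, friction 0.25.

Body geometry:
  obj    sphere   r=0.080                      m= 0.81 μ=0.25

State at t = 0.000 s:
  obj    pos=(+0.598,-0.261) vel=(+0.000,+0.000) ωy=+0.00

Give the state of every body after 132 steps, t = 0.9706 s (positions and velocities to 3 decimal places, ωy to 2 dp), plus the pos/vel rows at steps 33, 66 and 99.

State at t = 0.9706 s:
  obj    pos=(+3.493,-2.126) vel=(+5.964,-3.843) ωy=+88.64

Key-timestep trajectory:
   step    t(s)  obj.x    obj.z    obj.vx   obj.vz 
     33  0.2426   +0.779  -0.377  +1.492  -0.961
     66  0.4853   +1.322  -0.727  +2.982  -1.922
     99  0.7279   +2.227  -1.310  +4.473  -2.883


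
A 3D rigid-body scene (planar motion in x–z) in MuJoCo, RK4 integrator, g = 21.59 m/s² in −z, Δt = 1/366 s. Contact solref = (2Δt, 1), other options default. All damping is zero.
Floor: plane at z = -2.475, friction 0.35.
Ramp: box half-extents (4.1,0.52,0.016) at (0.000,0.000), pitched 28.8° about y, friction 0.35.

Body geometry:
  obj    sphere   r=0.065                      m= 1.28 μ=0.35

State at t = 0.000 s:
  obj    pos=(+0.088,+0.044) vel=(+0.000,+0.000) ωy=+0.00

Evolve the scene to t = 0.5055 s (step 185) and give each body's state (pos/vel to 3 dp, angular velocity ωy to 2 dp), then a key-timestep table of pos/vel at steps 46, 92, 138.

State at t = 0.5055 s:
  obj    pos=(+0.920,-0.413) vel=(+3.291,-1.809) ωy=+57.76

Key-timestep trajectory:
   step    t(s)  obj.x    obj.z    obj.vx   obj.vz 
     46  0.1257   +0.139  +0.016  +0.818  -0.450
     92  0.2514   +0.294  -0.069  +1.637  -0.900
    138  0.3770   +0.551  -0.210  +2.455  -1.350


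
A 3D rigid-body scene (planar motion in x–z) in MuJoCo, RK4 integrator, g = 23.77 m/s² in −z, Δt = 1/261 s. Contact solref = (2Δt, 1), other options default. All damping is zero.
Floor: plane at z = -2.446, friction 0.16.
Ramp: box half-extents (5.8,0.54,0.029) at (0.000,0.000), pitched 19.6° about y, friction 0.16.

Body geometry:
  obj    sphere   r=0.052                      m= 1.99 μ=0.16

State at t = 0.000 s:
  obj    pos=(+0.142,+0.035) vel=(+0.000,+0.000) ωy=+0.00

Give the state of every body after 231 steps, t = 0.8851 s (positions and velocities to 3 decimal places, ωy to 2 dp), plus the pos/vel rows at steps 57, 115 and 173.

State at t = 0.8851 s:
  obj    pos=(+2.244,-0.713) vel=(+4.749,-1.691) ωy=+96.92

Key-timestep trajectory:
   step    t(s)  obj.x    obj.z    obj.vx   obj.vz 
     57  0.2184   +0.270  -0.010  +1.172  -0.417
    115  0.4406   +0.663  -0.150  +2.364  -0.842
    173  0.6628   +1.321  -0.384  +3.557  -1.266


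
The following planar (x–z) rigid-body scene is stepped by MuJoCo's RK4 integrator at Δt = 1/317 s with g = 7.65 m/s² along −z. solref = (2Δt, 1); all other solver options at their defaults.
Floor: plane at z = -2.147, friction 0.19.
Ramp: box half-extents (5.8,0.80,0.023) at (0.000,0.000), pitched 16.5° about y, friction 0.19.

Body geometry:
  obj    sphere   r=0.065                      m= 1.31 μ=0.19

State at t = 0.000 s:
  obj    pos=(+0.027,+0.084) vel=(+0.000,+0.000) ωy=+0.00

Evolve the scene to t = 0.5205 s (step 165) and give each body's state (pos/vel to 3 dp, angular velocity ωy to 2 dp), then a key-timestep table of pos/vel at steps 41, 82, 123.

State at t = 0.5205 s:
  obj    pos=(+0.229,+0.024) vel=(+0.775,-0.229) ωy=+12.43

Key-timestep trajectory:
   step    t(s)  obj.x    obj.z    obj.vx   obj.vz 
     41  0.1293   +0.039  +0.080  +0.193  -0.057
     82  0.2587   +0.077  +0.069  +0.385  -0.114
    123  0.3880   +0.139  +0.051  +0.577  -0.171


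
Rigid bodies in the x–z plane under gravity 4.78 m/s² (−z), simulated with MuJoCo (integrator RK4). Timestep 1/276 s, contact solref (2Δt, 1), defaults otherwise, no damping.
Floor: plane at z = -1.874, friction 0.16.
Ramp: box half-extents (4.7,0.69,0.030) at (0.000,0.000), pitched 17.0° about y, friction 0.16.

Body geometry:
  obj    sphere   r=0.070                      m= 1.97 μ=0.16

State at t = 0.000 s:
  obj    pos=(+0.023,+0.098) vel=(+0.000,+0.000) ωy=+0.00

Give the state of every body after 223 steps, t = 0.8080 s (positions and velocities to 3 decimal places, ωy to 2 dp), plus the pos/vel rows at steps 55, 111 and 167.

State at t = 0.8080 s:
  obj    pos=(+0.335,+0.002) vel=(+0.771,-0.236) ωy=+11.52

Key-timestep trajectory:
   step    t(s)  obj.x    obj.z    obj.vx   obj.vz 
     55  0.1993   +0.042  +0.092  +0.190  -0.058
    111  0.4022   +0.100  +0.074  +0.384  -0.117
    167  0.6051   +0.198  +0.044  +0.578  -0.177


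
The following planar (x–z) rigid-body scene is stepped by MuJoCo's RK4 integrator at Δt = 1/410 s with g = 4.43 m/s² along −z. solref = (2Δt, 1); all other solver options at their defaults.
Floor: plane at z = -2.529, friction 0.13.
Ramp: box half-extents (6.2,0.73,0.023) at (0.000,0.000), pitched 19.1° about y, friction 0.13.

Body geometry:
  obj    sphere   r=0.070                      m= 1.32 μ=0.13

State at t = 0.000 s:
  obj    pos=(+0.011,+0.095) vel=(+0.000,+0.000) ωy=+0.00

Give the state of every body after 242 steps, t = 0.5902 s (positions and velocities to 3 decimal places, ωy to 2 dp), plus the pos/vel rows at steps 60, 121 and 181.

State at t = 0.5902 s:
  obj    pos=(+0.181,+0.036) vel=(+0.578,-0.200) ωy=+8.73

Key-timestep trajectory:
   step    t(s)  obj.x    obj.z    obj.vx   obj.vz 
     60  0.1463   +0.021  +0.091  +0.143  -0.050
    121  0.2951   +0.054  +0.080  +0.289  -0.100
    181  0.4415   +0.106  +0.062  +0.432  -0.150


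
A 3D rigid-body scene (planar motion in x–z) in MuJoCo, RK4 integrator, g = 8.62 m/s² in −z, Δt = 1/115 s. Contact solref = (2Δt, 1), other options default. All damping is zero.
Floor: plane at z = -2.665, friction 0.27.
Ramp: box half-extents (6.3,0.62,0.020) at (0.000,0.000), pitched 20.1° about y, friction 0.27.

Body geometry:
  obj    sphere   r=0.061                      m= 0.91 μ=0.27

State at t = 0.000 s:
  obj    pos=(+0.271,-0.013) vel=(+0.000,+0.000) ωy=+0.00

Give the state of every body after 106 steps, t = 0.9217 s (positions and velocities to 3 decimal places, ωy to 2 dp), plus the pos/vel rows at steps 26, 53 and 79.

State at t = 0.9217 s:
  obj    pos=(+1.115,-0.322) vel=(+1.832,-0.670) ωy=+31.96

Key-timestep trajectory:
   step    t(s)  obj.x    obj.z    obj.vx   obj.vz 
     26  0.2261   +0.322  -0.032  +0.449  -0.164
     53  0.4609   +0.482  -0.090  +0.916  -0.335
     79  0.6870   +0.740  -0.185  +1.365  -0.500


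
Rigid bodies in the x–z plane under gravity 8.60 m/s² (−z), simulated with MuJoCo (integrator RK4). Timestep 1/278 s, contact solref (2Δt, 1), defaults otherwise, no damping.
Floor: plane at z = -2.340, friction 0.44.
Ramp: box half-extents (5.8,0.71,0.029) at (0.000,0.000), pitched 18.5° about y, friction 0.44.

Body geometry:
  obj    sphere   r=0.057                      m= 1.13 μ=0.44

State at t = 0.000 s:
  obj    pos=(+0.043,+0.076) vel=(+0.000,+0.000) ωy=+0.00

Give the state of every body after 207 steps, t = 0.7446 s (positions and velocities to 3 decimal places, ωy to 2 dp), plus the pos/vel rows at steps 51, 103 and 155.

State at t = 0.7446 s:
  obj    pos=(+0.556,-0.095) vel=(+1.376,-0.461) ωy=+25.46

Key-timestep trajectory:
   step    t(s)  obj.x    obj.z    obj.vx   obj.vz 
     51  0.1835   +0.074  +0.066  +0.339  -0.113
    103  0.3705   +0.170  +0.034  +0.685  -0.229
    155  0.5576   +0.330  -0.020  +1.031  -0.345


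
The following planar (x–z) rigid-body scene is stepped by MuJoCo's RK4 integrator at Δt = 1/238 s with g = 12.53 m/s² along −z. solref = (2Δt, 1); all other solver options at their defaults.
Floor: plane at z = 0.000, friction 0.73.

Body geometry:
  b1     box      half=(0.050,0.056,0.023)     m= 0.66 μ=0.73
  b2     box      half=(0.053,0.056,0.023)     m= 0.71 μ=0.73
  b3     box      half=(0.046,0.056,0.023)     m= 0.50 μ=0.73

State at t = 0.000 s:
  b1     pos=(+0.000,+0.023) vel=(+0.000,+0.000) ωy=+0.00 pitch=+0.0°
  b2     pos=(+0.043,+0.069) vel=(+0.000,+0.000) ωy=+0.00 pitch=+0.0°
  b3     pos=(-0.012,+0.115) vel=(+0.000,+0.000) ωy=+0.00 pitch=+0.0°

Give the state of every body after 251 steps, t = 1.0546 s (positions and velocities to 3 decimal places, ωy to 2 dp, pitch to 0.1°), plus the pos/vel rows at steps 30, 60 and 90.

State at t = 1.0546 s:
  b1     pos=(+0.000,+0.023) vel=(+0.000,+0.000) ωy=+0.00 pitch=+0.0°
  b2     pos=(+0.043,+0.069) vel=(+0.000,+0.000) ωy=+0.00 pitch=+0.1°
  b3     pos=(-0.116,+0.023) vel=(+0.000,+0.000) ωy=+0.00 pitch=+180.0°

Key-timestep trajectory:
   step    t(s)  b1.x    b1.z    b1.vx   b1.vz   b2.x    b2.z    b2.vx   b2.vz   b3.x    b3.z    b3.vx   b3.vz 
     30  0.1261   +0.000  +0.023  +0.000  +0.000   +0.043  +0.069  +0.000  +0.000   -0.016  +0.114  -0.081  -0.022
     60  0.2521   +0.000  +0.023  +0.000  +0.000   +0.043  +0.069  +0.001  +0.000   -0.038  +0.096  -0.342  +0.012
     90  0.3782   +0.000  +0.023  +0.000  +0.000   +0.043  +0.069  +0.000  +0.000   -0.092  +0.068  -0.477  -0.700


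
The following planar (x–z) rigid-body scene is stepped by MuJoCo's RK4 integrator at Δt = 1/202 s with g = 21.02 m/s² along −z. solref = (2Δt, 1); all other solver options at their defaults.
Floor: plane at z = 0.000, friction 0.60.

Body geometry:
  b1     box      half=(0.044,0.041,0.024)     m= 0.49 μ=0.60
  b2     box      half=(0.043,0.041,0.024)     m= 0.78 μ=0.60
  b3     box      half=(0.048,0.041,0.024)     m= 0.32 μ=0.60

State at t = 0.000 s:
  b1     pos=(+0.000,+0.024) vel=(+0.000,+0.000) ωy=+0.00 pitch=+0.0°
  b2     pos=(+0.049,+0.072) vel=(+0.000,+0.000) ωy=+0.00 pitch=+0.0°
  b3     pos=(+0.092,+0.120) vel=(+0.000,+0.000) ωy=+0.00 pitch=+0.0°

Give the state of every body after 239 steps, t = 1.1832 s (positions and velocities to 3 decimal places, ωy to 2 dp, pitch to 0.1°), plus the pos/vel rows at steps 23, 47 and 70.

State at t = 1.1832 s:
  b1     pos=(+0.000,+0.024) vel=(+0.000,+0.000) ωy=+0.00 pitch=+0.0°
  b2     pos=(+0.089,+0.043) vel=(+0.000,+0.000) ωy=+0.00 pitch=+90.0°
  b3     pos=(+0.249,+0.024) vel=(+0.000,+0.000) ωy=+0.00 pitch=+180.0°

Key-timestep trajectory:
   step    t(s)  b1.x    b1.z    b1.vx   b1.vz   b2.x    b2.z    b2.vx   b2.vz   b3.x    b3.z    b3.vx   b3.vz 
     23  0.1139   +0.000  +0.024  +0.000  +0.001   +0.066  +0.059  +0.278  -0.489   +0.134  +0.060  +0.557  -1.420
     47  0.2327   +0.000  +0.024  +0.000  +0.000   +0.094  +0.045  -0.106  -0.043   +0.187  +0.052  +0.345  +0.134
     70  0.3465   +0.000  +0.024  +0.000  +0.000   +0.089  +0.043  +0.001  +0.007   +0.230  +0.043  +0.536  -0.394


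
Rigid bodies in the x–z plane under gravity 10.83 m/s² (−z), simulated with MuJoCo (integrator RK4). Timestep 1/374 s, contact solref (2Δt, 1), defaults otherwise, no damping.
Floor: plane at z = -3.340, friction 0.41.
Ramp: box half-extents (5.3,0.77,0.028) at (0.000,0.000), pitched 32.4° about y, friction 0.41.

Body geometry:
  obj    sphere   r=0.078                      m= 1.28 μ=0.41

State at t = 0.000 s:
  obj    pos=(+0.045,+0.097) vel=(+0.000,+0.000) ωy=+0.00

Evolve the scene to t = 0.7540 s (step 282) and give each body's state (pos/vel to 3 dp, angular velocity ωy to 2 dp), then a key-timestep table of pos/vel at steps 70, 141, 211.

State at t = 0.7540 s:
  obj    pos=(+1.040,-0.534) vel=(+2.639,-1.675) ωy=+40.06

Key-timestep trajectory:
   step    t(s)  obj.x    obj.z    obj.vx   obj.vz 
     70  0.1872   +0.106  +0.058  +0.655  -0.416
    141  0.3770   +0.294  -0.061  +1.320  -0.837
    211  0.5642   +0.602  -0.257  +1.975  -1.253


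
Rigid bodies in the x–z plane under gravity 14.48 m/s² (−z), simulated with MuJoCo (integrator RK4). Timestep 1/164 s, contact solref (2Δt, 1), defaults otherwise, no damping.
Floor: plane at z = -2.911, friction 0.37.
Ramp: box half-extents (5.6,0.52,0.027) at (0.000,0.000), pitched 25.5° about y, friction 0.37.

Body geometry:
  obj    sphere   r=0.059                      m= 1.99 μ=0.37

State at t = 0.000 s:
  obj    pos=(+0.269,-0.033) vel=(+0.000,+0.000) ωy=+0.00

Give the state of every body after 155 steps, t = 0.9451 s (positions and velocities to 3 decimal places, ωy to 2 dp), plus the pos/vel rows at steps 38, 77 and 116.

State at t = 0.9451 s:
  obj    pos=(+2.064,-0.889) vel=(+3.798,-1.812) ωy=+71.32

Key-timestep trajectory:
   step    t(s)  obj.x    obj.z    obj.vx   obj.vz 
     38  0.2317   +0.377  -0.085  +0.931  -0.444
     77  0.4695   +0.712  -0.244  +1.887  -0.900
    116  0.7073   +1.274  -0.513  +2.843  -1.356


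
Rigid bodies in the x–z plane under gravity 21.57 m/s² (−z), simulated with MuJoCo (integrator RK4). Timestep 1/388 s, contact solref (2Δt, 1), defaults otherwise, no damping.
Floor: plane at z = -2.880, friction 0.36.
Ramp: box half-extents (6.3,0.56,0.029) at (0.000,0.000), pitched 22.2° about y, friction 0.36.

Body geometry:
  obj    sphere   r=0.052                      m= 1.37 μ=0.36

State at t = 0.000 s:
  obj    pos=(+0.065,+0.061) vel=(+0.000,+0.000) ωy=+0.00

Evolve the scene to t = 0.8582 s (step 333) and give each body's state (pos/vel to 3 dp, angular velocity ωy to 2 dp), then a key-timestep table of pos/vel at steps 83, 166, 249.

State at t = 0.8582 s:
  obj    pos=(+2.050,-0.749) vel=(+4.626,-1.888) ωy=+96.07

Key-timestep trajectory:
   step    t(s)  obj.x    obj.z    obj.vx   obj.vz 
     83  0.2139   +0.188  +0.011  +1.153  -0.471
    166  0.4278   +0.558  -0.140  +2.306  -0.941
    249  0.6418   +1.175  -0.392  +3.459  -1.412


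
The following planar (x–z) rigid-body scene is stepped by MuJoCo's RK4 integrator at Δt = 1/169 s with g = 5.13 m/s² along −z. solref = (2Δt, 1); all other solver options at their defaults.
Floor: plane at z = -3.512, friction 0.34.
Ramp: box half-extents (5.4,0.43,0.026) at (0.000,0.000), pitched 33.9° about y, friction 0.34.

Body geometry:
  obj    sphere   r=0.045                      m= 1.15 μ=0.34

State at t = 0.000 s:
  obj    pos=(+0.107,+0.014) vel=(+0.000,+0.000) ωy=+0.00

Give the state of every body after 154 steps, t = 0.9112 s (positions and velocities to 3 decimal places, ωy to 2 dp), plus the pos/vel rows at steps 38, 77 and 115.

State at t = 0.9112 s:
  obj    pos=(+0.811,-0.460) vel=(+1.546,-1.039) ωy=+41.37

Key-timestep trajectory:
   step    t(s)  obj.x    obj.z    obj.vx   obj.vz 
     38  0.2249   +0.150  -0.015  +0.382  -0.256
     77  0.4556   +0.283  -0.105  +0.773  -0.519
    115  0.6805   +0.500  -0.250  +1.154  -0.776


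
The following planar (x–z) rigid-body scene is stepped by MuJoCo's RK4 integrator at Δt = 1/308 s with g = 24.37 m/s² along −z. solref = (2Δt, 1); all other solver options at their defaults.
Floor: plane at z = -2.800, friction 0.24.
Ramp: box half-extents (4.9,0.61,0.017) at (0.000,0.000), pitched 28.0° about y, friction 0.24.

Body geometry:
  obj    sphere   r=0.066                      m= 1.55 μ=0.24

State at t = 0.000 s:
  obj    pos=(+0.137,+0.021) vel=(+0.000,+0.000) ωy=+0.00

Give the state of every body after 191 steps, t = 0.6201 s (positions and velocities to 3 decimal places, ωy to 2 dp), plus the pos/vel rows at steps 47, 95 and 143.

State at t = 0.6201 s:
  obj    pos=(+1.525,-0.717) vel=(+4.475,-2.379) ωy=+76.77

Key-timestep trajectory:
   step    t(s)  obj.x    obj.z    obj.vx   obj.vz 
     47  0.1526   +0.221  -0.024  +1.101  -0.586
     95  0.3084   +0.480  -0.161  +2.226  -1.184
    143  0.4643   +0.915  -0.392  +3.350  -1.781


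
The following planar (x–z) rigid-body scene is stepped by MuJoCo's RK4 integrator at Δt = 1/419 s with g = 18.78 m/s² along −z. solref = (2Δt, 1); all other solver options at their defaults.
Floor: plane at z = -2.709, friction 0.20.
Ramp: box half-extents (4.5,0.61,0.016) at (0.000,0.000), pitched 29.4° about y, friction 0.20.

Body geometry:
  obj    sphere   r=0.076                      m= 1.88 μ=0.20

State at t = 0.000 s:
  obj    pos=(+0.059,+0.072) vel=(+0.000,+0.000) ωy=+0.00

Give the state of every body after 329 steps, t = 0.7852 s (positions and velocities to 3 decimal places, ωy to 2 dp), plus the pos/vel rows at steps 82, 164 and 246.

State at t = 0.7852 s:
  obj    pos=(+1.828,-0.924) vel=(+4.505,-2.538) ωy=+68.02

Key-timestep trajectory:
   step    t(s)  obj.x    obj.z    obj.vx   obj.vz 
     82  0.1957   +0.169  +0.010  +1.123  -0.633
    164  0.3914   +0.499  -0.175  +2.246  -1.265
    246  0.5871   +1.048  -0.485  +3.369  -1.898


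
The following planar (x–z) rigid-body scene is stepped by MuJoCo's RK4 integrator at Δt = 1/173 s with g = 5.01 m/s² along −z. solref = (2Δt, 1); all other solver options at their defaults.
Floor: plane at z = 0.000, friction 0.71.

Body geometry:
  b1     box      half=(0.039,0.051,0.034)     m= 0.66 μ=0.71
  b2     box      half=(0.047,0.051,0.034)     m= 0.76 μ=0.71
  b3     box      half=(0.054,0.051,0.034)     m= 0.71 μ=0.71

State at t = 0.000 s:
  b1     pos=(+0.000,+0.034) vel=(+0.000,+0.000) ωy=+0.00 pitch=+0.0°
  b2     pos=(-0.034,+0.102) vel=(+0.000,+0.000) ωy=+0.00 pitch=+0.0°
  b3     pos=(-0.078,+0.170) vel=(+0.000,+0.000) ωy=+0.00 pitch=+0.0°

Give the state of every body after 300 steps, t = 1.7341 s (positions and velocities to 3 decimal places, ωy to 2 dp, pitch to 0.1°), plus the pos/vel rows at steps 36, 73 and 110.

State at t = 1.7341 s:
  b1     pos=(+0.000,+0.034) vel=(+0.000,+0.000) ωy=+0.00 pitch=+0.0°
  b2     pos=(-0.080,+0.047) vel=(+0.000,+0.000) ωy=+0.00 pitch=-90.0°
  b3     pos=(-0.278,+0.034) vel=(+0.000,+0.000) ωy=+0.00 pitch=+180.0°

Key-timestep trajectory:
   step    t(s)  b1.x    b1.z    b1.vx   b1.vz   b2.x    b2.z    b2.vx   b2.vz   b3.x    b3.z    b3.vx   b3.vz 
     36  0.2081   +0.000  +0.034  +0.001  +0.000   -0.043  +0.102  -0.102  -0.012   -0.104  +0.156  -0.265  -0.192
     73  0.4220   +0.000  +0.034  +0.000  +0.000   -0.079  +0.061  -0.198  -0.587   -0.177  +0.058  -0.463  -0.035
    110  0.6358   +0.000  +0.034  +0.000  +0.000   -0.080  +0.047  -0.001  +0.001   -0.241  +0.061  -0.285  -0.087


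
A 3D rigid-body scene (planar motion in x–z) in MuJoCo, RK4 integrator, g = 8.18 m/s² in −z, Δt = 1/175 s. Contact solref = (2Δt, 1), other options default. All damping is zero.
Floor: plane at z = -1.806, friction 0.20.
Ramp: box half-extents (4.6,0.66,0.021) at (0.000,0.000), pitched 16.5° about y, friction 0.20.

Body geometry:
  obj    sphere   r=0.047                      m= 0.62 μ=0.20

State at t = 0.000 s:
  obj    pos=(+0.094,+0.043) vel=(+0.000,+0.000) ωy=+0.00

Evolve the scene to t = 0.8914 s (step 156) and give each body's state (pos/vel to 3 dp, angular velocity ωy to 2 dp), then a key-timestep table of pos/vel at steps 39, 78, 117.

State at t = 0.8914 s:
  obj    pos=(+0.726,-0.144) vel=(+1.418,-0.420) ωy=+31.47

Key-timestep trajectory:
   step    t(s)  obj.x    obj.z    obj.vx   obj.vz 
     39  0.2229   +0.134  +0.031  +0.355  -0.105
     78  0.4457   +0.252  -0.004  +0.709  -0.210
    117  0.6686   +0.450  -0.062  +1.064  -0.315


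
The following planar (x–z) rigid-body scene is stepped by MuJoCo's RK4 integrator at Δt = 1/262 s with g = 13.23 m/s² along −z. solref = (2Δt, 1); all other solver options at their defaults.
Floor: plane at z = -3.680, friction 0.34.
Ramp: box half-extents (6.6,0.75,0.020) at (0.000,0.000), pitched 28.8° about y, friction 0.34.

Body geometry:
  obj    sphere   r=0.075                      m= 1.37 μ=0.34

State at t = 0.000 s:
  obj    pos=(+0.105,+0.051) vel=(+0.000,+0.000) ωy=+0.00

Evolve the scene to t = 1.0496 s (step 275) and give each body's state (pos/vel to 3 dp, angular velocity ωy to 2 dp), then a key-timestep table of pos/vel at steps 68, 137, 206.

State at t = 1.0496 s:
  obj    pos=(+2.303,-1.157) vel=(+4.187,-2.302) ωy=+63.71

Key-timestep trajectory:
   step    t(s)  obj.x    obj.z    obj.vx   obj.vz 
     68  0.2595   +0.239  -0.023  +1.036  -0.569
    137  0.5229   +0.650  -0.249  +2.086  -1.147
    206  0.7863   +1.338  -0.627  +3.137  -1.724


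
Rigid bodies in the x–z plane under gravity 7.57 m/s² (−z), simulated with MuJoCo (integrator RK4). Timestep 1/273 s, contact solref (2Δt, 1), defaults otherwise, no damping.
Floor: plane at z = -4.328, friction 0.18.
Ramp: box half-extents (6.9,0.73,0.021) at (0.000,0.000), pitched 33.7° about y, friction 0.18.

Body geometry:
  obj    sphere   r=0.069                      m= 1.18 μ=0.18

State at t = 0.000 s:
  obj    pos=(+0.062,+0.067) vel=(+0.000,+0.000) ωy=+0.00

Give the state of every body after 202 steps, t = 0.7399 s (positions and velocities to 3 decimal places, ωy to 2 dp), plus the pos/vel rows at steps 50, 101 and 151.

State at t = 0.7399 s:
  obj    pos=(+0.761,-0.399) vel=(+1.889,-1.258) ωy=+30.38

Key-timestep trajectory:
   step    t(s)  obj.x    obj.z    obj.vx   obj.vz 
     50  0.1832   +0.105  +0.038  +0.469  -0.309
    101  0.3700   +0.237  -0.050  +0.948  -0.620
    151  0.5531   +0.452  -0.194  +1.413  -0.938


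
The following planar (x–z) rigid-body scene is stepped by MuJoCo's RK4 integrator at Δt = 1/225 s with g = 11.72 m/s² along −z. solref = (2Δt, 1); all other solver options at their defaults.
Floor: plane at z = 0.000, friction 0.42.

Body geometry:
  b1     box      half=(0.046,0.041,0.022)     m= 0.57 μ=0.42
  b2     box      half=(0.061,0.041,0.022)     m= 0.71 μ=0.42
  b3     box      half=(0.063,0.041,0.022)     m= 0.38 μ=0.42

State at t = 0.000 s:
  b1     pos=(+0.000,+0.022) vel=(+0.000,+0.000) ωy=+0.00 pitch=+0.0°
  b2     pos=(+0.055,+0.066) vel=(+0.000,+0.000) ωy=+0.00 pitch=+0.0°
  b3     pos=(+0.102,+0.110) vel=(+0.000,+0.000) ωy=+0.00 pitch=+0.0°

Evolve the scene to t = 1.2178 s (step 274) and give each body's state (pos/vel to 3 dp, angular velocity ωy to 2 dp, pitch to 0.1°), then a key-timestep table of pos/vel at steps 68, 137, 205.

State at t = 1.2178 s:
  b1     pos=(-0.001,+0.022) vel=(-0.001,+0.000) ωy=+0.00 pitch=+0.0°
  b2     pos=(+0.066,+0.055) vel=(+0.000,+0.000) ωy=-0.01 pitch=+38.2°
  b3     pos=(+0.136,+0.056) vel=(+0.000,+0.000) ωy=-0.01 pitch=+38.2°

Key-timestep trajectory:
   step    t(s)  b1.x    b1.z    b1.vx   b1.vz   b2.x    b2.z    b2.vx   b2.vz   b3.x    b3.z    b3.vx   b3.vz 
     68  0.3022   -0.001  +0.022  -0.001  +0.000   +0.066  +0.055  +0.001  +0.004   +0.132  +0.059  -0.155  -0.023
    137  0.6089   -0.001  +0.022  -0.001  +0.000   +0.066  +0.055  +0.000  -0.001   +0.136  +0.056  +0.000  +0.000
    205  0.9111   -0.001  +0.022  -0.001  +0.000   +0.066  +0.055  +0.000  -0.001   +0.136  +0.056  +0.000  +0.000


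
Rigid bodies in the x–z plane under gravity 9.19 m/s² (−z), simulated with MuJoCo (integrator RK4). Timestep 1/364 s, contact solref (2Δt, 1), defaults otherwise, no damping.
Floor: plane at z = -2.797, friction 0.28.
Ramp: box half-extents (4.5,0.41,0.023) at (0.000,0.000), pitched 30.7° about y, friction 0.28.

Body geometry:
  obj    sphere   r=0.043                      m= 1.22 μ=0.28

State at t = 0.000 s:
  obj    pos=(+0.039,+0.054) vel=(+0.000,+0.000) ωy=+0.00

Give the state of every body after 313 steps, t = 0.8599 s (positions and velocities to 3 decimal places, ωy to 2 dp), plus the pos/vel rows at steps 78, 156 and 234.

State at t = 0.8599 s:
  obj    pos=(+1.104,-0.579) vel=(+2.478,-1.471) ωy=+67.01

Key-timestep trajectory:
   step    t(s)  obj.x    obj.z    obj.vx   obj.vz 
     78  0.2143   +0.105  +0.014  +0.618  -0.367
    156  0.4286   +0.304  -0.104  +1.235  -0.733
    234  0.6429   +0.634  -0.300  +1.853  -1.100


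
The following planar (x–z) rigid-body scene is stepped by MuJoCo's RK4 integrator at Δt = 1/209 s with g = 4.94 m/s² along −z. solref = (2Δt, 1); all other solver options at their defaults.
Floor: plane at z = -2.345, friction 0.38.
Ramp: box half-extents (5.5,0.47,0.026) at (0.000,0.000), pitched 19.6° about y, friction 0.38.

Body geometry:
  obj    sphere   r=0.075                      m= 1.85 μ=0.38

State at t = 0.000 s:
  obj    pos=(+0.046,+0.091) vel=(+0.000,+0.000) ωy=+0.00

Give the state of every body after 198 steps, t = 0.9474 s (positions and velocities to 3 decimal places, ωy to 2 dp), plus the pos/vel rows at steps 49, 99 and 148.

State at t = 0.9474 s:
  obj    pos=(+0.546,-0.087) vel=(+1.056,-0.376) ωy=+14.95

Key-timestep trajectory:
   step    t(s)  obj.x    obj.z    obj.vx   obj.vz 
     49  0.2344   +0.077  +0.080  +0.261  -0.093
     99  0.4737   +0.171  +0.046  +0.528  -0.188
    148  0.7081   +0.326  -0.009  +0.790  -0.281


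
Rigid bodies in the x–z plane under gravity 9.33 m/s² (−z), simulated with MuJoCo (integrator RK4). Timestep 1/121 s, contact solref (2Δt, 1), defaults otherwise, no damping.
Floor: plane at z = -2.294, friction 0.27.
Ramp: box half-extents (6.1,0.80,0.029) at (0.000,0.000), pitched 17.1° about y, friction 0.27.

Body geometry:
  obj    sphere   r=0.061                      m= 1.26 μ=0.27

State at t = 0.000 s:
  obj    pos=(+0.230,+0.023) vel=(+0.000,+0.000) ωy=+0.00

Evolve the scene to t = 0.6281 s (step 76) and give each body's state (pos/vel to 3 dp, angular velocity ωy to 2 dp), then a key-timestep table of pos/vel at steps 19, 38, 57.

State at t = 0.6281 s:
  obj    pos=(+0.600,-0.090) vel=(+1.176,-0.362) ωy=+20.17

Key-timestep trajectory:
   step    t(s)  obj.x    obj.z    obj.vx   obj.vz 
     19  0.1570   +0.253  +0.016  +0.294  -0.090
     38  0.3140   +0.323  -0.005  +0.588  -0.181
     57  0.4711   +0.438  -0.041  +0.882  -0.271


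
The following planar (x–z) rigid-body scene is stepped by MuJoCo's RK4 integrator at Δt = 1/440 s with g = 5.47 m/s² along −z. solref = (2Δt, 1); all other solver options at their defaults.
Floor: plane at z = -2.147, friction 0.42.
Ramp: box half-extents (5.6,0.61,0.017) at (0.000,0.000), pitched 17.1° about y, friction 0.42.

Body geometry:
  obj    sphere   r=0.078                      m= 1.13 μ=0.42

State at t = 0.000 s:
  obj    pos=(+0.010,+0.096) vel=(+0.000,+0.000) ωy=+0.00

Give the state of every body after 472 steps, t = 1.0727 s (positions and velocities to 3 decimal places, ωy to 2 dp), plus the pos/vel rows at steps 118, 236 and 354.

State at t = 1.0727 s:
  obj    pos=(+0.642,-0.098) vel=(+1.178,-0.362) ωy=+15.80

Key-timestep trajectory:
   step    t(s)  obj.x    obj.z    obj.vx   obj.vz 
    118  0.2682   +0.050  +0.084  +0.295  -0.091
    236  0.5364   +0.168  +0.048  +0.589  -0.181
    354  0.8045   +0.365  -0.013  +0.883  -0.272


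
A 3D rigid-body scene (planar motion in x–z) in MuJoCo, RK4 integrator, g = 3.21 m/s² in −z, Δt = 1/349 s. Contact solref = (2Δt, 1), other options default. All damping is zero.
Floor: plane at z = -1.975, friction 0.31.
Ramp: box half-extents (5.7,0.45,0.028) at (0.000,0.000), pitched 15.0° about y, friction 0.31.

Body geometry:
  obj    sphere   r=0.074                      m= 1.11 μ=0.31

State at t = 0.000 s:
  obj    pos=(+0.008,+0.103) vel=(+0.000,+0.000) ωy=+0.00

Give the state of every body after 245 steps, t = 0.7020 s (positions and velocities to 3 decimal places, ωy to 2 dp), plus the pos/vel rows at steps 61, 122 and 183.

State at t = 0.7020 s:
  obj    pos=(+0.149,+0.066) vel=(+0.402,-0.108) ωy=+5.63

Key-timestep trajectory:
   step    t(s)  obj.x    obj.z    obj.vx   obj.vz 
     61  0.1748   +0.017  +0.101  +0.100  -0.027
    122  0.3496   +0.043  +0.094  +0.200  -0.054
    183  0.5244   +0.087  +0.082  +0.301  -0.081


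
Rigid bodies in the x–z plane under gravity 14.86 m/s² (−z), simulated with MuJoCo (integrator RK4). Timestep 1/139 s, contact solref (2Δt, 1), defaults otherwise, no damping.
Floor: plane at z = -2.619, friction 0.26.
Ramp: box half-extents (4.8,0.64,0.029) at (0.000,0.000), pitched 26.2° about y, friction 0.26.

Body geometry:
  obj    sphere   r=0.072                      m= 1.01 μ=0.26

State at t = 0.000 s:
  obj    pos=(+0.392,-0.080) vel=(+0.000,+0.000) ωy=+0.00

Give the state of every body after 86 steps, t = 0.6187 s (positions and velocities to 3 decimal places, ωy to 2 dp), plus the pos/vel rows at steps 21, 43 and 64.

State at t = 0.6187 s:
  obj    pos=(+1.197,-0.476) vel=(+2.602,-1.280) ωy=+40.25

Key-timestep trajectory:
   step    t(s)  obj.x    obj.z    obj.vx   obj.vz 
     21  0.1511   +0.440  -0.104  +0.636  -0.313
     43  0.3094   +0.593  -0.179  +1.301  -0.640
     64  0.4604   +0.838  -0.300  +1.936  -0.953


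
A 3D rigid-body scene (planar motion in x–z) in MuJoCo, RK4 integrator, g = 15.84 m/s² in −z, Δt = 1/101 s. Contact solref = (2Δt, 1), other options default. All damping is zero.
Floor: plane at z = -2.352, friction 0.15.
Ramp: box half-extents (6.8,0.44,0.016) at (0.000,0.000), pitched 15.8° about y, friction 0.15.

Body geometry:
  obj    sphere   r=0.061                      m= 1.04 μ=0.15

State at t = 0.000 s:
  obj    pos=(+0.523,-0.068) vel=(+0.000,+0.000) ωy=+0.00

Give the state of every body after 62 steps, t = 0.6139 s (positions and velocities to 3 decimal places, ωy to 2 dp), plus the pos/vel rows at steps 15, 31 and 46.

State at t = 0.6139 s:
  obj    pos=(+1.082,-0.226) vel=(+1.820,-0.515) ωy=+30.98

Key-timestep trajectory:
   step    t(s)  obj.x    obj.z    obj.vx   obj.vz 
     15  0.1485   +0.556  -0.077  +0.441  -0.125
     31  0.3069   +0.663  -0.108  +0.910  -0.258
     46  0.4554   +0.831  -0.155  +1.350  -0.382


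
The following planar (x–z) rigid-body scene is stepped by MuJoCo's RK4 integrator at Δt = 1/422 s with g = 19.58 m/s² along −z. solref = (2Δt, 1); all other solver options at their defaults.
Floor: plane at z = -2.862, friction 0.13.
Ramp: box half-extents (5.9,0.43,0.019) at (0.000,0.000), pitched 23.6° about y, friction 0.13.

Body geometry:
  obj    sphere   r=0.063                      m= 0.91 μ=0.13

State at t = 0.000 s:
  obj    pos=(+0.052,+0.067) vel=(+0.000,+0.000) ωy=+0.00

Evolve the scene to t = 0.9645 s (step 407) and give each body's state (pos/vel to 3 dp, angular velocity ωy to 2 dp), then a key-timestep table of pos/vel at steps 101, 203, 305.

State at t = 0.9645 s:
  obj    pos=(+2.439,-0.976) vel=(+4.949,-2.162) ωy=+85.70

Key-timestep trajectory:
   step    t(s)  obj.x    obj.z    obj.vx   obj.vz 
    101  0.2393   +0.199  +0.003  +1.228  -0.537
    203  0.4810   +0.646  -0.193  +2.468  -1.078
    305  0.7227   +1.392  -0.519  +3.709  -1.620


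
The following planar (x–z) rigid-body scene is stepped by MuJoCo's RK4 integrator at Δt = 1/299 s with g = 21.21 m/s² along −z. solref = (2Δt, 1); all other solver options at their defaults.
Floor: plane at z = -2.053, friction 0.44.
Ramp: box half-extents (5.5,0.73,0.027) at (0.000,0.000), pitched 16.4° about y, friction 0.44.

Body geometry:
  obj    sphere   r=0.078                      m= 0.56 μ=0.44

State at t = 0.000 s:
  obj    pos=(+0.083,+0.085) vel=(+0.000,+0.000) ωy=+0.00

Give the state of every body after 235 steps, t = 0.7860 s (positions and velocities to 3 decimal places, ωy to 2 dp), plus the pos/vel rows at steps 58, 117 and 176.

State at t = 0.7860 s:
  obj    pos=(+1.350,-0.288) vel=(+3.225,-0.949) ωy=+43.10

Key-timestep trajectory:
   step    t(s)  obj.x    obj.z    obj.vx   obj.vz 
     58  0.1940   +0.160  +0.062  +0.796  -0.234
    117  0.3913   +0.397  -0.007  +1.606  -0.473
    176  0.5886   +0.794  -0.124  +2.415  -0.711
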